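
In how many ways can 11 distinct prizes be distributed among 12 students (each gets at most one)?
P(12,11) = 12!/(12-11)! = 479001600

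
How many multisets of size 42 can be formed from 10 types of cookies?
C(42+10-1, 10-1) = C(51, 9) = 3042312350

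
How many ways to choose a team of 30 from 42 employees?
C(42,30) = 42!/(30!×12!) = 11058116888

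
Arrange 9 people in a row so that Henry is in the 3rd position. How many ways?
Fix one position: (9-1)! = 40320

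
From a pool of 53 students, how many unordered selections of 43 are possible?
C(53,43) = 53!/(43!×10!) = 19499099620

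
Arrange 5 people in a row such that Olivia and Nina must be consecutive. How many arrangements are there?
Treat the 2 as one block: (5-2+1)! × 2! = 24 × 2 = 48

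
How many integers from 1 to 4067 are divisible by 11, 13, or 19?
⌊4067/11⌋+⌊4067/13⌋+⌊4067/19⌋ - ⌊4067/143⌋-⌊4067/209⌋-⌊4067/247⌋ + ⌊4067/2717⌋ = 369+312+214 - 28-19-16 + 1 = 833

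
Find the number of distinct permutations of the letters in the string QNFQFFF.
7! / (1! × 4! × 2!) = 105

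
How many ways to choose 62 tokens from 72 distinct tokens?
C(72,62) = 72!/(62!×10!) = 536211932256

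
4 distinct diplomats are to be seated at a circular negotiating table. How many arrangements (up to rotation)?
Circular: fix one position, arrange the rest. (4-1)! = 6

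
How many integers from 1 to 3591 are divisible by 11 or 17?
⌊3591/11⌋ + ⌊3591/17⌋ - ⌊3591/187⌋ = 326 + 211 - 19 = 518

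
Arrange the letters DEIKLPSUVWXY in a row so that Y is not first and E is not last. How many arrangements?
By inclusion-exclusion: 12! - 2×(12-1)! + (12-2)! = 479001600 - 79833600 + 3628800 = 402796800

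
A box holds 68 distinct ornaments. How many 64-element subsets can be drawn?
C(68,64) = 68!/(64!×4!) = 814385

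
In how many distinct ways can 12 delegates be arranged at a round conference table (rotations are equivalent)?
Circular: fix one position, arrange the rest. (12-1)! = 39916800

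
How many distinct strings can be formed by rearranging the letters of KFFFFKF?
7! / (5! × 2!) = 21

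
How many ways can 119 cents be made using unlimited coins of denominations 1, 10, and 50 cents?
Coefficient of x^119 in 1/(1-x^1) · 1/(1-x^10) · 1/(1-x^50). Case on j = number of 50-cent coins (j = 0..2); remainder r = 119 - 50j is made from {1,10} in ⌊r/10⌋+1 ways. r = 119, 69, 19 → 12 + 7 + 2 = 21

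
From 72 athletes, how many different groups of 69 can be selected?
C(72,69) = 72!/(69!×3!) = 59640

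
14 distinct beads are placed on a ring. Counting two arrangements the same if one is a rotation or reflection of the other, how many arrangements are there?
(14-1)!/2 = 6227020800/2 = 3113510400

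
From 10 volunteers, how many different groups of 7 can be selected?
C(10,7) = 10!/(7!×3!) = 120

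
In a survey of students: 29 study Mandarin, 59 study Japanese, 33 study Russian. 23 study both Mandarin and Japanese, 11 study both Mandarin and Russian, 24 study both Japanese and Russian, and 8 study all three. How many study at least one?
|A∪B∪C| = 29+59+33-23-11-24+8 = 71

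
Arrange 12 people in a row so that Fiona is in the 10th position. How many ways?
Fix one position: (12-1)! = 39916800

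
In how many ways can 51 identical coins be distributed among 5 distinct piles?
C(51+5-1, 5-1) = C(55, 4) = 341055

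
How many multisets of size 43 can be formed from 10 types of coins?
C(43+10-1, 10-1) = C(52, 9) = 3679075400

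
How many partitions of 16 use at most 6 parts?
By conjugation, equals partitions of 16 into parts ≤ 6. Let r_j(i) = number of partitions of i into parts ≤ j, for i = 0..16. r_1(i) = 1 for all i; r_j(i) = r_{j-1}(i) + r_j(i-j). Rows j = 2..6: ≤2: 1 1 2 2 3 3 4 4 5 5 6 6 7 7 8 8 9; ≤3: 1 1 2 3 4 5 7 8 10 12 14 16 19 21 24 27 30; ≤4: 1 1 2 3 5 6 9 11 15 18 23 27 34 39 47 54 64; ≤5: 1 1 2 3 5 7 10 13 18 23 30 37 47 57 70 84 101; ≤6: 1 1 2 3 5 7 11 14 20 26 35 44 58 71 90 110 136. r_6(16) = 136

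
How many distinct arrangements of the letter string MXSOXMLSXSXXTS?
14! / (1! × 5! × 2! × 4! × 1! × 1!) = 15135120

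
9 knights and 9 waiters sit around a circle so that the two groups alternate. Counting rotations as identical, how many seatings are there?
Fix one of the knights: (9-1)! ways for the remaining knights, × 9! ways for the waiters = 40320 × 362880 = 14631321600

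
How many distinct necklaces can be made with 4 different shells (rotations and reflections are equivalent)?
(4-1)!/2 = 6/2 = 3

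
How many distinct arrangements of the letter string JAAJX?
5! / (2! × 2! × 1!) = 30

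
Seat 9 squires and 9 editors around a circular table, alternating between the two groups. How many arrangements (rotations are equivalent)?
Fix one of the squires: (9-1)! ways for the remaining squires, × 9! ways for the editors = 40320 × 362880 = 14631321600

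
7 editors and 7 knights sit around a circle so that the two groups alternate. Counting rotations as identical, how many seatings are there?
Fix one of the editors: (7-1)! ways for the remaining editors, × 7! ways for the knights = 720 × 5040 = 3628800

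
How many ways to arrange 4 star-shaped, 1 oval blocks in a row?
5! / (4! × 1!) = 5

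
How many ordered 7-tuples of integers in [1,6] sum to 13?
Coefficient of x^13 in (x + x² + ... + x^6)^7. By inclusion-exclusion on dice exceeding 6: Σ_j (-1)^j C(7,j)·C(13-1-6j, 6) = C(7,0)·C(12,6) - C(7,1)·C(6,6) = 1·924 - 7·1 = 917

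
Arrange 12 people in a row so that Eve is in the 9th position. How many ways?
Fix one position: (12-1)! = 39916800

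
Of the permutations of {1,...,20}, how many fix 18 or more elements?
Exactly j fixed points: C(20,j)·!(20-j); sum over j ≥ 18 (derangement numbers via !m = (m-1)·(!(m-1) + !(m-2)): !0..!2 = 1, 0, 1). Σ_{j=18}^{20} C(20,j)·!(20-j) = C(20,18)·!2 + C(20,19)·!1 + C(20,20)·!0 = 190·1 + 20·0 + 1·1 = 191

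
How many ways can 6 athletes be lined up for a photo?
6! = 720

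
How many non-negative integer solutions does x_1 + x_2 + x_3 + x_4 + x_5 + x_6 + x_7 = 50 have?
C(50+7-1, 7-1) = C(56, 6) = 32468436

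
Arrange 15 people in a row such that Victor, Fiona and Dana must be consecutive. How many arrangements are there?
Treat the 3 as one block: (15-3+1)! × 3! = 6227020800 × 6 = 37362124800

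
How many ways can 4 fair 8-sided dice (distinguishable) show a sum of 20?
Coefficient of x^20 in (x + x² + ... + x^8)^4. By inclusion-exclusion on dice exceeding 8: Σ_j (-1)^j C(4,j)·C(20-1-8j, 3) = C(4,0)·C(19,3) - C(4,1)·C(11,3) + C(4,2)·C(3,3) = 1·969 - 4·165 + 6·1 = 315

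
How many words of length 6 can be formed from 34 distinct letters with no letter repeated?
P(34,6) = 34!/(34-6)! = 968330880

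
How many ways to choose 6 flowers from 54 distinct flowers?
C(54,6) = 54!/(6!×48!) = 25827165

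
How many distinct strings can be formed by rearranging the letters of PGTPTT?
6! / (1! × 2! × 3!) = 60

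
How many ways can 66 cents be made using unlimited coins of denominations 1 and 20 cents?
Coefficient of x^66 in 1/(1-x^1) · 1/(1-x^20). Use j coins of 20 for j = 0..⌊66/20⌋ = 3, the rest in 1s: 3 + 1 = 4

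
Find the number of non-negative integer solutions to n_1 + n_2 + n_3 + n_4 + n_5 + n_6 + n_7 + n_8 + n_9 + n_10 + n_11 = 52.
C(52+11-1, 11-1) = C(62, 10) = 107518933731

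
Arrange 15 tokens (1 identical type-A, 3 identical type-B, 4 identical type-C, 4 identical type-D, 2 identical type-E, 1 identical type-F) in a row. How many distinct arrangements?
15! / (1! × 3! × 4! × 4! × 2! × 1!) = 189189000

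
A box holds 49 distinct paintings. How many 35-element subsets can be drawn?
C(49,35) = 49!/(35!×14!) = 675248872536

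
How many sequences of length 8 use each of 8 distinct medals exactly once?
8! = 40320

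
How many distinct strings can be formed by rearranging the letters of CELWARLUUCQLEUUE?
16! / (3! × 1! × 3! × 1! × 1! × 4! × 2! × 1!) = 12108096000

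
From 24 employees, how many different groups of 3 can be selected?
C(24,3) = 24!/(3!×21!) = 2024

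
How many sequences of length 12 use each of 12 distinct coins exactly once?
12! = 479001600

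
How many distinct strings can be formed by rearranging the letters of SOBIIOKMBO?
10! / (1! × 2! × 1! × 1! × 3! × 2!) = 151200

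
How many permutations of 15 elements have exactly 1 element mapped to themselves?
Choose the 1 fixed point C(15,1) = 15, derange the rest: !14 = Σ_{j=0}^{14} (-1)^j·14!/j! = 87178291200 - 87178291200 + 43589145600 - 14529715200 + 3632428800 - 726485760 + 121080960 - 17297280 + 2162160 - 240240 + 24024 - 2184 + 182 - 14 + 1 = 32071101049. Product = 15 × 32071101049 = 481066515735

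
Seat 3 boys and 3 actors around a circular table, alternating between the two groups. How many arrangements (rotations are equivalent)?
Fix one of the boys: (3-1)! ways for the remaining boys, × 3! ways for the actors = 2 × 6 = 12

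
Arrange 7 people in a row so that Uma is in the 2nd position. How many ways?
Fix one position: (7-1)! = 720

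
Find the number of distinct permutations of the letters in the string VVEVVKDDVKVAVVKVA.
17! / (9! × 2! × 3! × 1! × 2!) = 40840800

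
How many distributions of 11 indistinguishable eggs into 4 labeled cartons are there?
C(11+4-1, 4-1) = C(14, 3) = 364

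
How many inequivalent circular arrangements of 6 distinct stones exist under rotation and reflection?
(6-1)!/2 = 120/2 = 60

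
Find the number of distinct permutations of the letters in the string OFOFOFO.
7! / (4! × 3!) = 35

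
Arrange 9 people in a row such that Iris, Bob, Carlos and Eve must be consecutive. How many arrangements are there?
Treat the 4 as one block: (9-4+1)! × 4! = 720 × 24 = 17280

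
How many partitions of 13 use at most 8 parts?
By conjugation, equals partitions of 13 into parts ≤ 8. Let r_j(i) = number of partitions of i into parts ≤ j, for i = 0..13. r_1(i) = 1 for all i; r_j(i) = r_{j-1}(i) + r_j(i-j). Rows j = 2..8: ≤2: 1 1 2 2 3 3 4 4 5 5 6 6 7 7; ≤3: 1 1 2 3 4 5 7 8 10 12 14 16 19 21; ≤4: 1 1 2 3 5 6 9 11 15 18 23 27 34 39; ≤5: 1 1 2 3 5 7 10 13 18 23 30 37 47 57; ≤6: 1 1 2 3 5 7 11 14 20 26 35 44 58 71; ≤7: 1 1 2 3 5 7 11 15 21 28 38 49 65 82; ≤8: 1 1 2 3 5 7 11 15 22 29 40 52 70 89. r_8(13) = 89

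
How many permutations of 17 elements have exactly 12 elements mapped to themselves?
Choose the 12 fixed points C(17,12) = 6188, derange the rest: !5 = Σ_{j=0}^{5} (-1)^j·5!/j! = 120 - 120 + 60 - 20 + 5 - 1 = 44. Product = 6188 × 44 = 272272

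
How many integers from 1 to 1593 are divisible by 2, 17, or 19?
⌊1593/2⌋+⌊1593/17⌋+⌊1593/19⌋ - ⌊1593/34⌋-⌊1593/38⌋-⌊1593/323⌋ + ⌊1593/646⌋ = 796+93+83 - 46-41-4 + 2 = 883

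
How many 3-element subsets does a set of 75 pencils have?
C(75,3) = 75!/(3!×72!) = 67525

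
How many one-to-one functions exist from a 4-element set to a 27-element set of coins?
P(27,4) = 27!/(27-4)! = 421200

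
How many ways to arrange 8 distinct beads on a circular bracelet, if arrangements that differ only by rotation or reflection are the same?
(8-1)!/2 = 5040/2 = 2520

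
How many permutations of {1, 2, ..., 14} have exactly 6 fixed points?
Choose the 6 fixed points C(14,6) = 3003, derange the rest: !8 = Σ_{j=0}^{8} (-1)^j·8!/j! = 40320 - 40320 + 20160 - 6720 + 1680 - 336 + 56 - 8 + 1 = 14833. Product = 3003 × 14833 = 44543499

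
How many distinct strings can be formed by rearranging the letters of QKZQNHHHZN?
10! / (2! × 3! × 2! × 2! × 1!) = 75600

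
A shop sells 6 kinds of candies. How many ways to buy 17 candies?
C(17+6-1, 6-1) = C(22, 5) = 26334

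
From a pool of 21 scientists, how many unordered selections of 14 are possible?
C(21,14) = 21!/(14!×7!) = 116280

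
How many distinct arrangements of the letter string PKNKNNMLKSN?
11! / (1! × 3! × 1! × 1! × 1! × 4!) = 277200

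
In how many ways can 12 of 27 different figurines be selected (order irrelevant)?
C(27,12) = 27!/(12!×15!) = 17383860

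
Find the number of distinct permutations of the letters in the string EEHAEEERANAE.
12! / (1! × 6! × 1! × 1! × 3!) = 110880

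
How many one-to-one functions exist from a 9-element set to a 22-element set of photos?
P(22,9) = 22!/(22-9)! = 180503769600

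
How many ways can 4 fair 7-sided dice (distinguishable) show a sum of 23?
Coefficient of x^23 in (x + x² + ... + x^7)^4. By inclusion-exclusion on dice exceeding 7: Σ_j (-1)^j C(4,j)·C(23-1-7j, 3) = C(4,0)·C(22,3) - C(4,1)·C(15,3) + C(4,2)·C(8,3) = 1·1540 - 4·455 + 6·56 = 56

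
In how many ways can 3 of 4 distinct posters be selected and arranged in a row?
P(4,3) = 4!/(4-3)! = 24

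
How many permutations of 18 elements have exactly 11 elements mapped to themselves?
Choose the 11 fixed points C(18,11) = 31824, derange the rest: !7 = Σ_{j=0}^{7} (-1)^j·7!/j! = 5040 - 5040 + 2520 - 840 + 210 - 42 + 7 - 1 = 1854. Product = 31824 × 1854 = 59001696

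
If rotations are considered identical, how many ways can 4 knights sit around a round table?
Circular: fix one position, arrange the rest. (4-1)! = 6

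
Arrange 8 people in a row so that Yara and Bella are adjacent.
Treat as block: (8-1)! × 2! = 5040 × 2 = 10080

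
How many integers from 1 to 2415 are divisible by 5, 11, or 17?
⌊2415/5⌋+⌊2415/11⌋+⌊2415/17⌋ - ⌊2415/55⌋-⌊2415/85⌋-⌊2415/187⌋ + ⌊2415/935⌋ = 483+219+142 - 43-28-12 + 2 = 763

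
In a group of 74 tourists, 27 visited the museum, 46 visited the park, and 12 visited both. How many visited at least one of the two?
|A∪B| = |A| + |B| - |A∩B| = 27 + 46 - 12 = 61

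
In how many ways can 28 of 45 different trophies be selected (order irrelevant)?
C(45,28) = 45!/(28!×17!) = 1103068603890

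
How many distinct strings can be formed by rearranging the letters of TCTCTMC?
7! / (3! × 1! × 3!) = 140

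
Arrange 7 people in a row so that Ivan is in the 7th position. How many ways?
Fix one position: (7-1)! = 720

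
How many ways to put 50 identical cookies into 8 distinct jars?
C(50+8-1, 8-1) = C(57, 7) = 264385836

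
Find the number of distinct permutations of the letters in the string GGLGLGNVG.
9! / (1! × 5! × 2! × 1!) = 1512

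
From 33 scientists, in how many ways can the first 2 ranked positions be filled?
P(33,2) = 33!/(33-2)! = 1056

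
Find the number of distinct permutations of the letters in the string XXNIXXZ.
7! / (1! × 1! × 1! × 4!) = 210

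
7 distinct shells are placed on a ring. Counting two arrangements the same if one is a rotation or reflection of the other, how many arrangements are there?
(7-1)!/2 = 720/2 = 360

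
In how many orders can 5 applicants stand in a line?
5! = 120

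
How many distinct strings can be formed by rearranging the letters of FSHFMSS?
7! / (1! × 2! × 1! × 3!) = 420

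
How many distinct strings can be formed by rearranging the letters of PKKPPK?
6! / (3! × 3!) = 20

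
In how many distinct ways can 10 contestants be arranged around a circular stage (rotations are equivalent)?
Circular: fix one position, arrange the rest. (10-1)! = 362880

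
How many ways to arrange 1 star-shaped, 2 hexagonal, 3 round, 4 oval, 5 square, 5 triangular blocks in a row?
20! / (1! × 2! × 3! × 4! × 5! × 5!) = 586637251200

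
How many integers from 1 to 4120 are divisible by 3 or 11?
⌊4120/3⌋ + ⌊4120/11⌋ - ⌊4120/33⌋ = 1373 + 374 - 124 = 1623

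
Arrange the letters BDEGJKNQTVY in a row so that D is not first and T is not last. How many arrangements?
By inclusion-exclusion: 11! - 2×(11-1)! + (11-2)! = 39916800 - 7257600 + 362880 = 33022080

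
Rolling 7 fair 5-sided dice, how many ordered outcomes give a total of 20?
Coefficient of x^20 in (x + x² + ... + x^5)^7. By inclusion-exclusion on dice exceeding 5: Σ_j (-1)^j C(7,j)·C(20-1-5j, 6) = C(7,0)·C(19,6) - C(7,1)·C(14,6) + C(7,2)·C(9,6) = 1·27132 - 7·3003 + 21·84 = 7875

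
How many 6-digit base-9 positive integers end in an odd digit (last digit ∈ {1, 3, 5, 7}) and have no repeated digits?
Last∈{1,3,5,7}. Last=0: 0. Last nonzero: 4×7×P(7,4) = 23520. Total = 23520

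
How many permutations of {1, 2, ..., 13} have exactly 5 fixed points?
Choose the 5 fixed points C(13,5) = 1287, derange the rest: !8 = Σ_{j=0}^{8} (-1)^j·8!/j! = 40320 - 40320 + 20160 - 6720 + 1680 - 336 + 56 - 8 + 1 = 14833. Product = 1287 × 14833 = 19090071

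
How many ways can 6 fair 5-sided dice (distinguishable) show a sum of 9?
Coefficient of x^9 in (x + x² + ... + x^5)^6. By inclusion-exclusion on dice exceeding 5: Σ_j (-1)^j C(6,j)·C(9-1-5j, 5) = C(6,0)·C(8,5) = 1·56 = 56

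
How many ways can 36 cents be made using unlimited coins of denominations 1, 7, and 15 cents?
Coefficient of x^36 in 1/(1-x^1) · 1/(1-x^7) · 1/(1-x^15). Case on j = number of 15-cent coins (j = 0..2); remainder r = 36 - 15j is made from {1,7} in ⌊r/7⌋+1 ways. r = 36, 21, 6 → 6 + 4 + 1 = 11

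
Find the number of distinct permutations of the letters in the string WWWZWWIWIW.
10! / (1! × 2! × 7!) = 360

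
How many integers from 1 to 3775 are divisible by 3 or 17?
⌊3775/3⌋ + ⌊3775/17⌋ - ⌊3775/51⌋ = 1258 + 222 - 74 = 1406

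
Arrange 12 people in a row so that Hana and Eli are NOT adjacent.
Total - adjacent = 12! - (12-1)!×2 = 479001600 - 79833600 = 399168000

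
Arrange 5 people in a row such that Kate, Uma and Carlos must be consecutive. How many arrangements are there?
Treat the 3 as one block: (5-3+1)! × 3! = 6 × 6 = 36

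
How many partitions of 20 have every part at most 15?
Let r_j(i) = number of partitions of i into parts ≤ j, for i = 0..20. r_1(i) = 1 for all i; r_j(i) = r_{j-1}(i) + r_j(i-j). Rows j = 2..15: ≤2: 1 1 2 2 3 3 4 4 5 5 6 6 7 7 8 8 9 9 10 10 11; ≤3: 1 1 2 3 4 5 7 8 10 12 14 16 19 21 24 27 30 33 37 40 44; ≤4: 1 1 2 3 5 6 9 11 15 18 23 27 34 39 47 54 64 72 84 94 108; ≤5: 1 1 2 3 5 7 10 13 18 23 30 37 47 57 70 84 101 119 141 164 192; ≤6: 1 1 2 3 5 7 11 14 20 26 35 44 58 71 90 110 136 163 199 235 282; ≤7: 1 1 2 3 5 7 11 15 21 28 38 49 65 82 105 131 164 201 248 300 364; ≤8: 1 1 2 3 5 7 11 15 22 29 40 52 70 89 116 146 186 230 288 352 434; ≤9: 1 1 2 3 5 7 11 15 22 30 41 54 73 94 123 157 201 252 318 393 488; ≤10: 1 1 2 3 5 7 11 15 22 30 42 55 75 97 128 164 212 267 340 423 530; ≤11: 1 1 2 3 5 7 11 15 22 30 42 56 76 99 131 169 219 278 355 445 560; ≤12: 1 1 2 3 5 7 11 15 22 30 42 56 77 100 133 172 224 285 366 460 582; ≤13: 1 1 2 3 5 7 11 15 22 30 42 56 77 101 134 174 227 290 373 471 597; ≤14: 1 1 2 3 5 7 11 15 22 30 42 56 77 101 135 175 229 293 378 478 608; ≤15: 1 1 2 3 5 7 11 15 22 30 42 56 77 101 135 176 230 295 381 483 615. r_15(20) = 615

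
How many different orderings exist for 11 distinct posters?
11! = 39916800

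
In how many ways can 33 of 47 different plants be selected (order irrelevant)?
C(47,33) = 47!/(33!×14!) = 341643774795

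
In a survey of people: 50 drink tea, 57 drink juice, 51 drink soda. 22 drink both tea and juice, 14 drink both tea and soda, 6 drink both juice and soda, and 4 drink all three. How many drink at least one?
|A∪B∪C| = 50+57+51-22-14-6+4 = 120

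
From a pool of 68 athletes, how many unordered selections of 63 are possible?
C(68,63) = 68!/(63!×5!) = 10424128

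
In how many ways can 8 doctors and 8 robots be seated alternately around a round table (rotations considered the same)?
Fix one of the doctors: (8-1)! ways for the remaining doctors, × 8! ways for the robots = 5040 × 40320 = 203212800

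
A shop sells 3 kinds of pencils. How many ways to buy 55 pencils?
C(55+3-1, 3-1) = C(57, 2) = 1596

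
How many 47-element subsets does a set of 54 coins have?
C(54,47) = 54!/(47!×7!) = 177100560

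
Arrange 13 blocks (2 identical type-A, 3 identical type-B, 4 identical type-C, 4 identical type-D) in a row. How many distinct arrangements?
13! / (2! × 3! × 4! × 4!) = 900900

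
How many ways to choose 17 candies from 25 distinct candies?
C(25,17) = 25!/(17!×8!) = 1081575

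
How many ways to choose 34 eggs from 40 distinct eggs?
C(40,34) = 40!/(34!×6!) = 3838380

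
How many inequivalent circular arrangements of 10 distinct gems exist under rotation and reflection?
(10-1)!/2 = 362880/2 = 181440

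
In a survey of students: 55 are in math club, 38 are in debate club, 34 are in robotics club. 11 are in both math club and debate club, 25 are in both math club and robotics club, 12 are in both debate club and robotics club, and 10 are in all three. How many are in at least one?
|A∪B∪C| = 55+38+34-11-25-12+10 = 89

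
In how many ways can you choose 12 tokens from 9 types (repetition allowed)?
C(12+9-1, 9-1) = C(20, 8) = 125970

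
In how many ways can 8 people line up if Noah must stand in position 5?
Fix one position: (8-1)! = 5040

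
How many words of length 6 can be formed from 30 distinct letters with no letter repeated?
P(30,6) = 30!/(30-6)! = 427518000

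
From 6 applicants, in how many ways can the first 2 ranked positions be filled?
P(6,2) = 6!/(6-2)! = 30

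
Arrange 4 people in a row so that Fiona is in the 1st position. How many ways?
Fix one position: (4-1)! = 6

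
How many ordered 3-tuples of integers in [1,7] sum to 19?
Coefficient of x^19 in (x + x² + ... + x^7)^3. By inclusion-exclusion on dice exceeding 7: Σ_j (-1)^j C(3,j)·C(19-1-7j, 2) = C(3,0)·C(18,2) - C(3,1)·C(11,2) + C(3,2)·C(4,2) = 1·153 - 3·55 + 3·6 = 6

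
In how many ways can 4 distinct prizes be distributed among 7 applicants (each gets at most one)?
P(7,4) = 7!/(7-4)! = 840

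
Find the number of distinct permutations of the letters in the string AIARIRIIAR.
10! / (4! × 3! × 3!) = 4200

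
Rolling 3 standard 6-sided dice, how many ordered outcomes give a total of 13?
Coefficient of x^13 in (x + x² + ... + x^6)^3. By inclusion-exclusion on dice exceeding 6: Σ_j (-1)^j C(3,j)·C(13-1-6j, 2) = C(3,0)·C(12,2) - C(3,1)·C(6,2) = 1·66 - 3·15 = 21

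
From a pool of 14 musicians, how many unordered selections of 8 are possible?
C(14,8) = 14!/(8!×6!) = 3003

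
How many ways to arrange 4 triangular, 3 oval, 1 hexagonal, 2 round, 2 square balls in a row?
12! / (4! × 3! × 1! × 2! × 2!) = 831600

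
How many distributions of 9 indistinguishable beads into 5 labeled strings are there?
C(9+5-1, 5-1) = C(13, 4) = 715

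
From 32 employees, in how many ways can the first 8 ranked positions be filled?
P(32,8) = 32!/(32-8)! = 424097856000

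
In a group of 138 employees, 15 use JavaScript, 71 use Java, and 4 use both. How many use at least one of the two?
|A∪B| = |A| + |B| - |A∩B| = 15 + 71 - 4 = 82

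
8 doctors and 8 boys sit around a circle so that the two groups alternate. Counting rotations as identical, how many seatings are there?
Fix one of the doctors: (8-1)! ways for the remaining doctors, × 8! ways for the boys = 5040 × 40320 = 203212800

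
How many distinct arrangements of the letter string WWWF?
4! / (3! × 1!) = 4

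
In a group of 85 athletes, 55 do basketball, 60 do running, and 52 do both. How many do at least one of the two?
|A∪B| = |A| + |B| - |A∩B| = 55 + 60 - 52 = 63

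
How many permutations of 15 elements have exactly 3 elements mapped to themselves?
Choose the 3 fixed points C(15,3) = 455, derange the rest: !12 = Σ_{j=0}^{12} (-1)^j·12!/j! = 479001600 - 479001600 + 239500800 - 79833600 + 19958400 - 3991680 + 665280 - 95040 + 11880 - 1320 + 132 - 12 + 1 = 176214841. Product = 455 × 176214841 = 80177752655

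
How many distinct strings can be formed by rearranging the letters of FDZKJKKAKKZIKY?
14! / (1! × 1! × 1! × 1! × 1! × 6! × 1! × 2!) = 60540480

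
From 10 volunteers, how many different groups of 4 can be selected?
C(10,4) = 10!/(4!×6!) = 210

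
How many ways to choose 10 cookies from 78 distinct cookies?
C(78,10) = 78!/(10!×68!) = 1258315963905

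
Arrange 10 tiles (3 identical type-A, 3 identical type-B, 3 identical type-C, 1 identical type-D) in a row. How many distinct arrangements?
10! / (3! × 3! × 3! × 1!) = 16800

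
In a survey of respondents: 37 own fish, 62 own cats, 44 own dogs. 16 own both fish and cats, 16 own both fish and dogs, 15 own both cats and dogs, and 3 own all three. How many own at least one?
|A∪B∪C| = 37+62+44-16-16-15+3 = 99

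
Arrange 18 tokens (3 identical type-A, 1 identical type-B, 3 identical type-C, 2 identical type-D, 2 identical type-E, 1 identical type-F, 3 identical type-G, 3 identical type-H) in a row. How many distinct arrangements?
18! / (3! × 1! × 3! × 2! × 2! × 1! × 3! × 3!) = 1235025792000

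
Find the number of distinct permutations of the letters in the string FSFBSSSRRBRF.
12! / (4! × 3! × 3! × 2!) = 277200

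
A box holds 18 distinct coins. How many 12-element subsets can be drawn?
C(18,12) = 18!/(12!×6!) = 18564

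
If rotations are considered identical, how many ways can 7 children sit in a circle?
Circular: fix one position, arrange the rest. (7-1)! = 720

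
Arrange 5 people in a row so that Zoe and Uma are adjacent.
Treat as block: (5-1)! × 2! = 24 × 2 = 48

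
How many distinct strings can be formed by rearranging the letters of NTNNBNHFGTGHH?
13! / (4! × 3! × 1! × 1! × 2! × 2!) = 10810800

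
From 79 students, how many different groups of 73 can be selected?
C(79,73) = 79!/(73!×6!) = 277962685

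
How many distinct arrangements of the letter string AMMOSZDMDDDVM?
13! / (1! × 1! × 1! × 1! × 4! × 1! × 4!) = 10810800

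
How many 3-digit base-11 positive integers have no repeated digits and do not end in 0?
Last digit: 10 nonzero choices. First digit: 9 (nonzero, ≠last). Middle 1: P(9,1) = 9. Total = 810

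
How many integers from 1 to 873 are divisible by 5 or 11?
⌊873/5⌋ + ⌊873/11⌋ - ⌊873/55⌋ = 174 + 79 - 15 = 238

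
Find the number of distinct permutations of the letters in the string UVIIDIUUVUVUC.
13! / (1! × 3! × 5! × 3! × 1!) = 1441440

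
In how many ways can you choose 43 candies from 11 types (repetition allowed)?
C(43+11-1, 11-1) = C(53, 10) = 19499099620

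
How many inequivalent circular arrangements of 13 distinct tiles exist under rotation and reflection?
(13-1)!/2 = 479001600/2 = 239500800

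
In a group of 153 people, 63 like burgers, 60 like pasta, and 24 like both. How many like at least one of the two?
|A∪B| = |A| + |B| - |A∩B| = 63 + 60 - 24 = 99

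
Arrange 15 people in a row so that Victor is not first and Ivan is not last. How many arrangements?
By inclusion-exclusion: 15! - 2×(15-1)! + (15-2)! = 1307674368000 - 174356582400 + 6227020800 = 1139544806400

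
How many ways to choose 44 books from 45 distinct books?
C(45,44) = 45!/(44!×1!) = 45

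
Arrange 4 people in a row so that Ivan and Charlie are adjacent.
Treat as block: (4-1)! × 2! = 6 × 2 = 12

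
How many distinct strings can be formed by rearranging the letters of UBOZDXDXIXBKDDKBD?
17! / (1! × 3! × 1! × 2! × 3! × 5! × 1! × 1!) = 41167526400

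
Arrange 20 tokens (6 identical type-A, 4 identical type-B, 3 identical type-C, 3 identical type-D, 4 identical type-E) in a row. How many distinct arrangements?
20! / (6! × 4! × 3! × 3! × 4!) = 162954792000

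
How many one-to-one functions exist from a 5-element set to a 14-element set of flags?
P(14,5) = 14!/(14-5)! = 240240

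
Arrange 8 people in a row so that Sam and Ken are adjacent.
Treat as block: (8-1)! × 2! = 5040 × 2 = 10080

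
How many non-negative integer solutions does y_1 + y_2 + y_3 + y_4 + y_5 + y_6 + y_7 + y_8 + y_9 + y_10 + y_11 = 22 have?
C(22+11-1, 11-1) = C(32, 10) = 64512240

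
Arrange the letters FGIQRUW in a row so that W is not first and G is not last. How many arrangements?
By inclusion-exclusion: 7! - 2×(7-1)! + (7-2)! = 5040 - 1440 + 120 = 3720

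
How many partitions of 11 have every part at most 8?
Let r_j(i) = number of partitions of i into parts ≤ j, for i = 0..11. r_1(i) = 1 for all i; r_j(i) = r_{j-1}(i) + r_j(i-j). Rows j = 2..8: ≤2: 1 1 2 2 3 3 4 4 5 5 6 6; ≤3: 1 1 2 3 4 5 7 8 10 12 14 16; ≤4: 1 1 2 3 5 6 9 11 15 18 23 27; ≤5: 1 1 2 3 5 7 10 13 18 23 30 37; ≤6: 1 1 2 3 5 7 11 14 20 26 35 44; ≤7: 1 1 2 3 5 7 11 15 21 28 38 49; ≤8: 1 1 2 3 5 7 11 15 22 29 40 52. r_8(11) = 52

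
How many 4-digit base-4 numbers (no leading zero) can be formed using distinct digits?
First digit: 3 choices (nonzero). Then descending: 3 × 3 × 2 × 1 = 18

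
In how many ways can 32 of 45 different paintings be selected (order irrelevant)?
C(45,32) = 45!/(32!×13!) = 73006209045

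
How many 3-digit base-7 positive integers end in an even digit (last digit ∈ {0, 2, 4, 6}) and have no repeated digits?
Last∈{0,2,4,6}. Last=0: 30. Last nonzero: 3×5×P(5,1) = 75. Total = 105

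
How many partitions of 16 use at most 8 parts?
By conjugation, equals partitions of 16 into parts ≤ 8. Let r_j(i) = number of partitions of i into parts ≤ j, for i = 0..16. r_1(i) = 1 for all i; r_j(i) = r_{j-1}(i) + r_j(i-j). Rows j = 2..8: ≤2: 1 1 2 2 3 3 4 4 5 5 6 6 7 7 8 8 9; ≤3: 1 1 2 3 4 5 7 8 10 12 14 16 19 21 24 27 30; ≤4: 1 1 2 3 5 6 9 11 15 18 23 27 34 39 47 54 64; ≤5: 1 1 2 3 5 7 10 13 18 23 30 37 47 57 70 84 101; ≤6: 1 1 2 3 5 7 11 14 20 26 35 44 58 71 90 110 136; ≤7: 1 1 2 3 5 7 11 15 21 28 38 49 65 82 105 131 164; ≤8: 1 1 2 3 5 7 11 15 22 29 40 52 70 89 116 146 186. r_8(16) = 186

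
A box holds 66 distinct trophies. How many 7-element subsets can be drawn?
C(66,7) = 66!/(7!×59!) = 778789440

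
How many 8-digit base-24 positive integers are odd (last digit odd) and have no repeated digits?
Last∈{1,3,5,7,9,11,13,15,17,19,21,23}. Last=0: 0. Last nonzero: 12×22×P(22,6) = 14182439040. Total = 14182439040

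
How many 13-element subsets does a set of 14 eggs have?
C(14,13) = 14!/(13!×1!) = 14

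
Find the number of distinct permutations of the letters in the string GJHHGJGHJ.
9! / (3! × 3! × 3!) = 1680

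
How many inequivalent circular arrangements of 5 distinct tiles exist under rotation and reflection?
(5-1)!/2 = 24/2 = 12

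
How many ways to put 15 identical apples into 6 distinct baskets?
C(15+6-1, 6-1) = C(20, 5) = 15504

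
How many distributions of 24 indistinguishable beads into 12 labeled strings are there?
C(24+12-1, 12-1) = C(35, 11) = 417225900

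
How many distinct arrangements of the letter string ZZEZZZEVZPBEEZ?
14! / (1! × 1! × 7! × 4! × 1!) = 720720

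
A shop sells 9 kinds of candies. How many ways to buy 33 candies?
C(33+9-1, 9-1) = C(41, 8) = 95548245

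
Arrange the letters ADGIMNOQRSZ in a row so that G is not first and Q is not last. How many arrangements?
By inclusion-exclusion: 11! - 2×(11-1)! + (11-2)! = 39916800 - 7257600 + 362880 = 33022080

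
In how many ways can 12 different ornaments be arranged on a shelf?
12! = 479001600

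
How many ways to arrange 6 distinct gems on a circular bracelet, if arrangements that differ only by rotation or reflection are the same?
(6-1)!/2 = 120/2 = 60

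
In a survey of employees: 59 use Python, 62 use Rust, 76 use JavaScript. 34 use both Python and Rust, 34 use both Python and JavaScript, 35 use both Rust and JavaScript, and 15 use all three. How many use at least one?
|A∪B∪C| = 59+62+76-34-34-35+15 = 109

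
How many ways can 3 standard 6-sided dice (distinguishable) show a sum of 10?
Coefficient of x^10 in (x + x² + ... + x^6)^3. By inclusion-exclusion on dice exceeding 6: Σ_j (-1)^j C(3,j)·C(10-1-6j, 2) = C(3,0)·C(9,2) - C(3,1)·C(3,2) = 1·36 - 3·3 = 27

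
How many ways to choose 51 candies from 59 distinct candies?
C(59,51) = 59!/(51!×8!) = 2217471399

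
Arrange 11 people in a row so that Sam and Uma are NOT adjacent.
Total - adjacent = 11! - (11-1)!×2 = 39916800 - 7257600 = 32659200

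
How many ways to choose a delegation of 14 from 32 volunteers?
C(32,14) = 32!/(14!×18!) = 471435600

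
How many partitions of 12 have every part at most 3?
Let r_j(i) = number of partitions of i into parts ≤ j, for i = 0..12. r_1(i) = 1 for all i; r_j(i) = r_{j-1}(i) + r_j(i-j). Rows j = 2..3: ≤2: 1 1 2 2 3 3 4 4 5 5 6 6 7; ≤3: 1 1 2 3 4 5 7 8 10 12 14 16 19. r_3(12) = 19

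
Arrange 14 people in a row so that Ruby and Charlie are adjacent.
Treat as block: (14-1)! × 2! = 6227020800 × 2 = 12454041600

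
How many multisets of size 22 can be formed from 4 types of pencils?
C(22+4-1, 4-1) = C(25, 3) = 2300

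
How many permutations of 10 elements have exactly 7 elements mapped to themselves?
Choose the 7 fixed points C(10,7) = 120, derange the rest: !3 = Σ_{j=0}^{3} (-1)^j·3!/j! = 6 - 6 + 3 - 1 = 2. Product = 120 × 2 = 240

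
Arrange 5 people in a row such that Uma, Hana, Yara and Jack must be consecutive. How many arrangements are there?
Treat the 4 as one block: (5-4+1)! × 4! = 2 × 24 = 48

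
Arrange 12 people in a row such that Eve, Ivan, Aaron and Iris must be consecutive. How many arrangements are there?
Treat the 4 as one block: (12-4+1)! × 4! = 362880 × 24 = 8709120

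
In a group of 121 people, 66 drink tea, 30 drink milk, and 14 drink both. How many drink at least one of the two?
|A∪B| = |A| + |B| - |A∩B| = 66 + 30 - 14 = 82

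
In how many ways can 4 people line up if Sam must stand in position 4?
Fix one position: (4-1)! = 6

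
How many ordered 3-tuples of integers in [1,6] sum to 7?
Coefficient of x^7 in (x + x² + ... + x^6)^3. By inclusion-exclusion on dice exceeding 6: Σ_j (-1)^j C(3,j)·C(7-1-6j, 2) = C(3,0)·C(6,2) = 1·15 = 15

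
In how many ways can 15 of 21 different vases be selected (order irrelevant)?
C(21,15) = 21!/(15!×6!) = 54264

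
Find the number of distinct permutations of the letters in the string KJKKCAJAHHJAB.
13! / (3! × 1! × 1! × 3! × 3! × 2!) = 14414400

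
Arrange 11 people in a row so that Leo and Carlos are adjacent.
Treat as block: (11-1)! × 2! = 3628800 × 2 = 7257600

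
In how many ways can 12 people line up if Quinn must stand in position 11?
Fix one position: (12-1)! = 39916800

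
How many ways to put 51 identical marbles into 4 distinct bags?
C(51+4-1, 4-1) = C(54, 3) = 24804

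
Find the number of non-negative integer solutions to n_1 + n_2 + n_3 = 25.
C(25+3-1, 3-1) = C(27, 2) = 351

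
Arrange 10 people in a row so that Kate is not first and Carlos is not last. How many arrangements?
By inclusion-exclusion: 10! - 2×(10-1)! + (10-2)! = 3628800 - 725760 + 40320 = 2943360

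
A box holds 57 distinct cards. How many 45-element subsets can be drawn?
C(57,45) = 57!/(45!×12!) = 707285522580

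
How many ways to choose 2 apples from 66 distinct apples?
C(66,2) = 66!/(2!×64!) = 2145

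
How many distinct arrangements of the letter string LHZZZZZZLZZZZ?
13! / (2! × 1! × 10!) = 858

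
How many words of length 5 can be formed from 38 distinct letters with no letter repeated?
P(38,5) = 38!/(38-5)! = 60233040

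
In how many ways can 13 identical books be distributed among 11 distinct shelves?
C(13+11-1, 11-1) = C(23, 10) = 1144066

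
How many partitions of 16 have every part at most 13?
Let r_j(i) = number of partitions of i into parts ≤ j, for i = 0..16. r_1(i) = 1 for all i; r_j(i) = r_{j-1}(i) + r_j(i-j). Rows j = 2..13: ≤2: 1 1 2 2 3 3 4 4 5 5 6 6 7 7 8 8 9; ≤3: 1 1 2 3 4 5 7 8 10 12 14 16 19 21 24 27 30; ≤4: 1 1 2 3 5 6 9 11 15 18 23 27 34 39 47 54 64; ≤5: 1 1 2 3 5 7 10 13 18 23 30 37 47 57 70 84 101; ≤6: 1 1 2 3 5 7 11 14 20 26 35 44 58 71 90 110 136; ≤7: 1 1 2 3 5 7 11 15 21 28 38 49 65 82 105 131 164; ≤8: 1 1 2 3 5 7 11 15 22 29 40 52 70 89 116 146 186; ≤9: 1 1 2 3 5 7 11 15 22 30 41 54 73 94 123 157 201; ≤10: 1 1 2 3 5 7 11 15 22 30 42 55 75 97 128 164 212; ≤11: 1 1 2 3 5 7 11 15 22 30 42 56 76 99 131 169 219; ≤12: 1 1 2 3 5 7 11 15 22 30 42 56 77 100 133 172 224; ≤13: 1 1 2 3 5 7 11 15 22 30 42 56 77 101 134 174 227. r_13(16) = 227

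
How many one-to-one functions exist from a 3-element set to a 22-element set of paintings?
P(22,3) = 22!/(22-3)! = 9240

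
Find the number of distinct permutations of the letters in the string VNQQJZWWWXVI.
12! / (2! × 1! × 2! × 1! × 1! × 1! × 3! × 1!) = 19958400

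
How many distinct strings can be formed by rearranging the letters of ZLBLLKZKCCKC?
12! / (2! × 3! × 1! × 3! × 3!) = 1108800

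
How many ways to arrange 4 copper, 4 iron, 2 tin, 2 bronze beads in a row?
12! / (4! × 4! × 2! × 2!) = 207900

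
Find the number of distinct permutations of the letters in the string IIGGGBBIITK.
11! / (4! × 1! × 3! × 2! × 1!) = 138600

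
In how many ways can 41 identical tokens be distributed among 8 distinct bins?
C(41+8-1, 8-1) = C(48, 7) = 73629072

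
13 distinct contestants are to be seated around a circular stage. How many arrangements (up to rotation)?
Circular: fix one position, arrange the rest. (13-1)! = 479001600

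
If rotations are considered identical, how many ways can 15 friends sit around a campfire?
Circular: fix one position, arrange the rest. (15-1)! = 87178291200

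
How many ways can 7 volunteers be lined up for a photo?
7! = 5040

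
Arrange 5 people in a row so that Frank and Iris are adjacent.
Treat as block: (5-1)! × 2! = 24 × 2 = 48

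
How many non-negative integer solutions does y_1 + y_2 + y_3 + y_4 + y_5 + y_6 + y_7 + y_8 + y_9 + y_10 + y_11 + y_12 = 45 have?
C(45+12-1, 12-1) = C(56, 11) = 148902215280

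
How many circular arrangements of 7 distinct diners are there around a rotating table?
Circular: fix one position, arrange the rest. (7-1)! = 720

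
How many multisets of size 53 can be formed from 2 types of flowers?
C(53+2-1, 2-1) = C(54, 1) = 54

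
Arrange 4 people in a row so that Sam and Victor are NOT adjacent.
Total - adjacent = 4! - (4-1)!×2 = 24 - 12 = 12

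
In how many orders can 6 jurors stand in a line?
6! = 720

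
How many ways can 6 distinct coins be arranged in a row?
6! = 720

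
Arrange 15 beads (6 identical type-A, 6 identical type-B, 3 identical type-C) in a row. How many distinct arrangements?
15! / (6! × 6! × 3!) = 420420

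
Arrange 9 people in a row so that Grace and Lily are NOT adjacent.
Total - adjacent = 9! - (9-1)!×2 = 362880 - 80640 = 282240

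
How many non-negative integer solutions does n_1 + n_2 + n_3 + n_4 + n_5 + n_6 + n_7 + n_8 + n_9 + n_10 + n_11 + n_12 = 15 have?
C(15+12-1, 12-1) = C(26, 11) = 7726160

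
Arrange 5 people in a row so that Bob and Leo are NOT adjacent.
Total - adjacent = 5! - (5-1)!×2 = 120 - 48 = 72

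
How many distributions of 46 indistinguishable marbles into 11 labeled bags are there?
C(46+11-1, 11-1) = C(56, 10) = 35607051480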